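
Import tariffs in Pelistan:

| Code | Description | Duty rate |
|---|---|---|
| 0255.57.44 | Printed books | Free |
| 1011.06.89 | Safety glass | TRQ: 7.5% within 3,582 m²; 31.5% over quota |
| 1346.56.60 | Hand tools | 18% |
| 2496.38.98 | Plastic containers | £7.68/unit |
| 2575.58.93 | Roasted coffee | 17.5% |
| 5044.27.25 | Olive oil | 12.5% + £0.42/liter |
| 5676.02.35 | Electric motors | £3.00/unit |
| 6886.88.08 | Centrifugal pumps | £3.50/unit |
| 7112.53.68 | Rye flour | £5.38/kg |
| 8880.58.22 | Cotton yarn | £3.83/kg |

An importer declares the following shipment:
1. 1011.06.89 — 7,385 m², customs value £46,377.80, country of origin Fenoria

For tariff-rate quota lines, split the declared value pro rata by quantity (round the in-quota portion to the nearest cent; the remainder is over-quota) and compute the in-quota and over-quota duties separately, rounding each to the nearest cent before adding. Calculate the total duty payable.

Line 1 (1011.06.89, Fenoria, 7,385 m², £46,377.80):
Code 1011.06.89 is under a tariff-rate quota (threshold 3,582 m²). In-quota: 3,582 m² at 7.5%; over-quota: 3,803 m² at 31.5%.
Pro-rata value split: in-quota = £46,377.80 × 3,582/7,385 = £22,494.96; over-quota = £46,377.80 − £22,494.96 = £23,882.84.
In-quota duty = £22,494.96 × 7.5% = £1,687.12. Over-quota duty = £23,882.84 × 31.5% = £7,523.09.
Line duty = £1,687.12 + £7,523.09 = £9,210.21.

£9,210.21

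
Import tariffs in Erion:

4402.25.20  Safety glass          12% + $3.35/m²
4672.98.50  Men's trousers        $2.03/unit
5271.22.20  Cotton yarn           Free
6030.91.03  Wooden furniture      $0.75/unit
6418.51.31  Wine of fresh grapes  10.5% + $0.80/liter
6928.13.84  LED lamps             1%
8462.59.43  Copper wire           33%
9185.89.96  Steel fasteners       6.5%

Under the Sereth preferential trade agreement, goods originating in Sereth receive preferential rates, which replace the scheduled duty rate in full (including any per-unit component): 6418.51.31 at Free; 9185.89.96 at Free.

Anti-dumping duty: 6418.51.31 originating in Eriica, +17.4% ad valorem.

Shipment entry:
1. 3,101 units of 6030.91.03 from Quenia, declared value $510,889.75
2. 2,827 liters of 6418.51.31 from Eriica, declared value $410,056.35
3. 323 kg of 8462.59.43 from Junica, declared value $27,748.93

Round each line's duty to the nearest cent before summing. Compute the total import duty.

Line 1 (6030.91.03, Quenia, 3,101 units, $510,889.75):
Base rate for 6030.91.03 is $0.75/unit.
Duty = 3,101 × $0.75 = $2,325.75.
Line 2 (6418.51.31, Eriica, 2,827 liters, $410,056.35):
Base rate for 6418.51.31 is 10.5% + $0.80/liter.
6418.51.31 has an FTA preferential rate, but origin Eriica is not Sereth; base rate stands.
Additional duty on 6418.51.31 from Eriica: +17.4%. Applied ad valorem rate: 10.5% + 17.4% = 27.9%.
Duty = $410,056.35 × 27.9% + 2,827 × $0.80 = $116,667.32.
Line 3 (8462.59.43, Junica, 323 kg, $27,748.93):
Base rate for 8462.59.43 is 33%.
Duty = $27,748.93 × 33% = $9,157.15.
Total = $2,325.75 + $116,667.32 + $9,157.15 = $128,150.22.

$128,150.22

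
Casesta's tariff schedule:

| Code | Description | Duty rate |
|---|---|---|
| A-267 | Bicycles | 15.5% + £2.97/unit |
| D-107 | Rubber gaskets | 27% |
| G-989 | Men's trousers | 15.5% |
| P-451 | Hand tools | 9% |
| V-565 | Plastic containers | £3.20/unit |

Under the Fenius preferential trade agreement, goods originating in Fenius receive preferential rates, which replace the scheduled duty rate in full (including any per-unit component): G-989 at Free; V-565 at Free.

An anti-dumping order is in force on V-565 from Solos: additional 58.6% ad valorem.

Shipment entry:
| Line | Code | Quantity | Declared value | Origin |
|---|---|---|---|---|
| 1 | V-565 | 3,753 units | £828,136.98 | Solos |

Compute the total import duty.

Line 1 (V-565, Solos, 3,753 units, £828,136.98):
Base rate for V-565 is £3.20/unit.
V-565 has an FTA preferential rate, but origin Solos is not Fenius; base rate stands.
Additional duty on V-565 from Solos: +58.6% ad valorem. Applied ad valorem rate = 58.6%.
Duty = £828,136.98 × 58.6% + 3,753 × £3.20 = £497,297.87.

£497,297.87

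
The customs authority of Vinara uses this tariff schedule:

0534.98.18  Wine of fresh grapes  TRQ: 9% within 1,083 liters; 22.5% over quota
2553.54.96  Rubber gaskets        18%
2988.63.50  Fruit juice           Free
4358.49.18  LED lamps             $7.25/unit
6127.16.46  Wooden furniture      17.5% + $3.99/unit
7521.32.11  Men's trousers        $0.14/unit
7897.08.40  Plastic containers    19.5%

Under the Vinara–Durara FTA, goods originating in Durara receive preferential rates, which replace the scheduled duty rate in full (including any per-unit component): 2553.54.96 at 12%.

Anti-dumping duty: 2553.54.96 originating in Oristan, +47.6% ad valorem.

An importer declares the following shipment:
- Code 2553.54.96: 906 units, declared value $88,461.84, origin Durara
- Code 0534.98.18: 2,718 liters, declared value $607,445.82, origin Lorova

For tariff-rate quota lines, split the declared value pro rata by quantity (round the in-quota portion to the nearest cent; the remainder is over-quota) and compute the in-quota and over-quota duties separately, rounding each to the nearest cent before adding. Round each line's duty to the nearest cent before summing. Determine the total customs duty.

$114,615.37

Line 1 (2553.54.96, Durara, 906 units, $88,461.84):
Base rate for 2553.54.96 is 18%.
Origin Durara qualifies under the Vinara–Durara agreement and 2553.54.96 is covered: preferential rate 12% applies instead.
The additional-duty order on 2553.54.96 targets Oristan, not Durara; it does not apply.
Duty = $88,461.84 × 12% = $10,615.42.
Line 2 (0534.98.18, Lorova, 2,718 liters, $607,445.82):
Code 0534.98.18 is under a tariff-rate quota (threshold 1,083 liters). In-quota: 1,083 liters at 9%; over-quota: 1,635 liters at 22.5%.
Pro-rata value split: in-quota = $607,445.82 × 1,083/2,718 = $242,039.67; over-quota = $607,445.82 − $242,039.67 = $365,406.15.
In-quota duty = $242,039.67 × 9% = $21,783.57. Over-quota duty = $365,406.15 × 22.5% = $82,216.38.
Line duty = $21,783.57 + $82,216.38 = $103,999.95.
Total = $10,615.42 + $103,999.95 = $114,615.37.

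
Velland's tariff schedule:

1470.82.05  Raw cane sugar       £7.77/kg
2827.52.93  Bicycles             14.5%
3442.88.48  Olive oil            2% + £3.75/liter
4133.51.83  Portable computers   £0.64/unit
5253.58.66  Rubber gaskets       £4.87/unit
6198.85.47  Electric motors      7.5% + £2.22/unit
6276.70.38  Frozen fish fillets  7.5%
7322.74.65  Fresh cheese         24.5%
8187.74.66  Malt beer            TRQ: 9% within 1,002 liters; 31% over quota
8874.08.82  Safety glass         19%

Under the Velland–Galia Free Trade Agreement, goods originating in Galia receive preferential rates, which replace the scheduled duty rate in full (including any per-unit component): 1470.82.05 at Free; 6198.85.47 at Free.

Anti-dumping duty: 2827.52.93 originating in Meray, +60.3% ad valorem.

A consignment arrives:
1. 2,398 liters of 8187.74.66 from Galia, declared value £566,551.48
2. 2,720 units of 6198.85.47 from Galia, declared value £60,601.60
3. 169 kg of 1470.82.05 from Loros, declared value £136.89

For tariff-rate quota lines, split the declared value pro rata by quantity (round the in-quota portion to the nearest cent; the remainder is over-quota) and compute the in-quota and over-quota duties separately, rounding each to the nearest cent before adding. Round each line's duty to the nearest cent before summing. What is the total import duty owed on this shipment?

Line 1 (8187.74.66, Galia, 2,398 liters, £566,551.48):
Code 8187.74.66 is under a tariff-rate quota (threshold 1,002 liters). In-quota: 1,002 liters at 9%; over-quota: 1,396 liters at 31%.
Pro-rata value split: in-quota = £566,551.48 × 1,002/2,398 = £236,732.52; over-quota = £566,551.48 − £236,732.52 = £329,818.96.
In-quota duty = £236,732.52 × 9% = £21,305.93. Over-quota duty = £329,818.96 × 31% = £102,243.88.
Line duty = £21,305.93 + £102,243.88 = £123,549.81.
Line 2 (6198.85.47, Galia, 2,720 units, £60,601.60):
Base rate for 6198.85.47 is 7.5% + £2.22/unit.
Origin Galia qualifies under the Velland–Galia agreement and 6198.85.47 is covered: preferential rate Free applies instead.
Duty = £60,601.60 × 0% = £0.00.
Line 3 (1470.82.05, Loros, 169 kg, £136.89):
Base rate for 1470.82.05 is £7.77/kg.
1470.82.05 has an FTA preferential rate, but origin Loros is not Galia; base rate stands.
Duty = 169 × £7.77 = £1,313.13.
Total = £123,549.81 + £0.00 + £1,313.13 = £124,862.94.

£124,862.94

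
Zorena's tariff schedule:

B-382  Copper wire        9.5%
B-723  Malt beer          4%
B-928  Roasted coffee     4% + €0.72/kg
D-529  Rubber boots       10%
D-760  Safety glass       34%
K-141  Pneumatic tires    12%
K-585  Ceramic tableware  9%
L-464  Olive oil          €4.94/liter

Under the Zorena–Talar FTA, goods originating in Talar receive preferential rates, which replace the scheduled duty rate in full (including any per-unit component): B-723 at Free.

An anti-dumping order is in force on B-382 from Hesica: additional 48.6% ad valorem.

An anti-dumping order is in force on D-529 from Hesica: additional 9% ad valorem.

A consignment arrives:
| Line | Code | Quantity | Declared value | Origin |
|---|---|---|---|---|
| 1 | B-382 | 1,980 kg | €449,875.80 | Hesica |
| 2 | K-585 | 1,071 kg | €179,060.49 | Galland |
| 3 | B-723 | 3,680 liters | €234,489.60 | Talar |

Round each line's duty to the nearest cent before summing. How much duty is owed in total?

€277,493.28

Line 1 (B-382, Hesica, 1,980 kg, €449,875.80):
Base rate for B-382 is 9.5%.
Additional duty on B-382 from Hesica: +48.6%. Applied ad valorem rate: 9.5% + 48.6% = 58.1%.
Duty = €449,875.80 × 58.1% = €261,377.84.
Line 2 (K-585, Galland, 1,071 kg, €179,060.49):
Base rate for K-585 is 9%.
Duty = €179,060.49 × 9% = €16,115.44.
Line 3 (B-723, Talar, 3,680 liters, €234,489.60):
Base rate for B-723 is 4%.
Origin Talar qualifies under the Zorena–Talar agreement and B-723 is covered: preferential rate Free applies instead.
Duty = €234,489.60 × 0% = €0.00.
Total = €261,377.84 + €16,115.44 + €0.00 = €277,493.28.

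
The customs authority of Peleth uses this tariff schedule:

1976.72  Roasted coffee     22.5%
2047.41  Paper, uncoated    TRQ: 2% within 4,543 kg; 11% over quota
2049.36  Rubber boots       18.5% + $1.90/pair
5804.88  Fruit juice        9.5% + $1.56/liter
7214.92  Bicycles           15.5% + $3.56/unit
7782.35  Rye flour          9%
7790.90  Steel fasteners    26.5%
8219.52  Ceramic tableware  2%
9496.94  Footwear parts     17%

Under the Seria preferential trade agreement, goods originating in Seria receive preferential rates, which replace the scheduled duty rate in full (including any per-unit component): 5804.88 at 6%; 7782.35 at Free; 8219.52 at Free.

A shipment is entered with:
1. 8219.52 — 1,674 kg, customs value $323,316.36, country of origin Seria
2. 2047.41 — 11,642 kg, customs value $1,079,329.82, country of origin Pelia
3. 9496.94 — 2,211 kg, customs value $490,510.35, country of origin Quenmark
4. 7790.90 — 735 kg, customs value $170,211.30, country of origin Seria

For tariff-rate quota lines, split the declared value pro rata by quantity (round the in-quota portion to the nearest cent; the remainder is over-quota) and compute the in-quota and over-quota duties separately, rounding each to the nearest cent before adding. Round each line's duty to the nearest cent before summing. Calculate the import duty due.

Line 1 (8219.52, Seria, 1,674 kg, $323,316.36):
Base rate for 8219.52 is 2%.
Origin Seria qualifies under the Peleth–Seria agreement and 8219.52 is covered: preferential rate Free applies instead.
Duty = $323,316.36 × 0% = $0.00.
Line 2 (2047.41, Pelia, 11,642 kg, $1,079,329.82):
Code 2047.41 is under a tariff-rate quota (threshold 4,543 kg). In-quota: 4,543 kg at 2%; over-quota: 7,099 kg at 11%.
Pro-rata value split: in-quota = $1,079,329.82 × 4,543/11,642 = $421,181.53; over-quota = $1,079,329.82 − $421,181.53 = $658,148.29.
In-quota duty = $421,181.53 × 2% = $8,423.63. Over-quota duty = $658,148.29 × 11% = $72,396.31.
Line duty = $8,423.63 + $72,396.31 = $80,819.94.
Line 3 (9496.94, Quenmark, 2,211 kg, $490,510.35):
Base rate for 9496.94 is 17%.
Duty = $490,510.35 × 17% = $83,386.76.
Line 4 (7790.90, Seria, 735 kg, $170,211.30):
Base rate for 7790.90 is 26.5%.
Origin Seria is the FTA partner but 7790.90 is not on the preference list; base rate stands.
Duty = $170,211.30 × 26.5% = $45,105.99.
Total = $0.00 + $80,819.94 + $83,386.76 + $45,105.99 = $209,312.69.

$209,312.69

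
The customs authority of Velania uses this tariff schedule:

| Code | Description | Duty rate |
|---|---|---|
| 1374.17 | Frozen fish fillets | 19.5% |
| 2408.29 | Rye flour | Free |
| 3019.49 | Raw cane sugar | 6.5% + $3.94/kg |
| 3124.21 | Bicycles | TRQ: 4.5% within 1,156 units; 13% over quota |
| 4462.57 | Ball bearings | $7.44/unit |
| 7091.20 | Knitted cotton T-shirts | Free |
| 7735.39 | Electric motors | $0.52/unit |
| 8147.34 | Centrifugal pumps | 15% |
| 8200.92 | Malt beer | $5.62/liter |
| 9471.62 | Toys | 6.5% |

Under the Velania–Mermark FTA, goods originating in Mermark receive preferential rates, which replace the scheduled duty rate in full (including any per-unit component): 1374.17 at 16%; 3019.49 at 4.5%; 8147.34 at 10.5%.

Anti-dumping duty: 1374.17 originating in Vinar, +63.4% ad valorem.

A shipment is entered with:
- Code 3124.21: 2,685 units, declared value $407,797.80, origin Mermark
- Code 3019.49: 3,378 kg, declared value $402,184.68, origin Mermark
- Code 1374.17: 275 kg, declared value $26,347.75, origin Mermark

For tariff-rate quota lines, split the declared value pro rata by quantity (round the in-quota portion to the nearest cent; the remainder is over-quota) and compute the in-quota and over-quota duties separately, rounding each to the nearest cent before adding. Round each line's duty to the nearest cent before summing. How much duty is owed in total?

$60,403.94

Line 1 (3124.21, Mermark, 2,685 units, $407,797.80):
Code 3124.21 is under a tariff-rate quota (threshold 1,156 units). In-quota: 1,156 units at 4.5%; over-quota: 1,529 units at 13%.
Pro-rata value split: in-quota = $407,797.80 × 1,156/2,685 = $175,573.28; over-quota = $407,797.80 − $175,573.28 = $232,224.52.
In-quota duty = $175,573.28 × 4.5% = $7,900.80. Over-quota duty = $232,224.52 × 13% = $30,189.19.
Line duty = $7,900.80 + $30,189.19 = $38,089.99.
Line 2 (3019.49, Mermark, 3,378 kg, $402,184.68):
Base rate for 3019.49 is 6.5% + $3.94/kg.
Origin Mermark qualifies under the Velania–Mermark agreement and 3019.49 is covered: preferential rate 4.5% applies instead.
Duty = $402,184.68 × 4.5% = $18,098.31.
Line 3 (1374.17, Mermark, 275 kg, $26,347.75):
Base rate for 1374.17 is 19.5%.
Origin Mermark qualifies under the Velania–Mermark agreement and 1374.17 is covered: preferential rate 16% applies instead.
The additional-duty order on 1374.17 targets Vinar, not Mermark; it does not apply.
Duty = $26,347.75 × 16% = $4,215.64.
Total = $38,089.99 + $18,098.31 + $4,215.64 = $60,403.94.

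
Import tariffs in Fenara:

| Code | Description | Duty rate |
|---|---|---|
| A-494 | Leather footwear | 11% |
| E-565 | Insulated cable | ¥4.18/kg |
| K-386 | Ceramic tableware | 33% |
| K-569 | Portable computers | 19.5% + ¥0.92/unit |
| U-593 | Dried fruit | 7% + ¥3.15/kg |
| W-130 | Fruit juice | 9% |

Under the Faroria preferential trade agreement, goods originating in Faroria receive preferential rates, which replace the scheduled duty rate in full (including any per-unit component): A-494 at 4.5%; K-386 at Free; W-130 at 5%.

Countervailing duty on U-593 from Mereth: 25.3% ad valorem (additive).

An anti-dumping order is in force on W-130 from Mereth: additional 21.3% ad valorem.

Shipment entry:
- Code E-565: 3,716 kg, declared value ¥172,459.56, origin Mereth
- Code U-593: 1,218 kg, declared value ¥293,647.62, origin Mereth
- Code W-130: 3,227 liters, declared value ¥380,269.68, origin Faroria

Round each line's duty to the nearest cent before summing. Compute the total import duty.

¥133,231.24

Line 1 (E-565, Mereth, 3,716 kg, ¥172,459.56):
Base rate for E-565 is ¥4.18/kg.
Duty = 3,716 × ¥4.18 = ¥15,532.88.
Line 2 (U-593, Mereth, 1,218 kg, ¥293,647.62):
Base rate for U-593 is 7% + ¥3.15/kg.
Additional duty on U-593 from Mereth: +25.3%. Applied ad valorem rate: 7% + 25.3% = 32.3%.
Duty = ¥293,647.62 × 32.3% + 1,218 × ¥3.15 = ¥98,684.88.
Line 3 (W-130, Faroria, 3,227 liters, ¥380,269.68):
Base rate for W-130 is 9%.
Origin Faroria qualifies under the Fenara–Faroria agreement and W-130 is covered: preferential rate 5% applies instead.
The additional-duty order on W-130 targets Mereth, not Faroria; it does not apply.
Duty = ¥380,269.68 × 5% = ¥19,013.48.
Total = ¥15,532.88 + ¥98,684.88 + ¥19,013.48 = ¥133,231.24.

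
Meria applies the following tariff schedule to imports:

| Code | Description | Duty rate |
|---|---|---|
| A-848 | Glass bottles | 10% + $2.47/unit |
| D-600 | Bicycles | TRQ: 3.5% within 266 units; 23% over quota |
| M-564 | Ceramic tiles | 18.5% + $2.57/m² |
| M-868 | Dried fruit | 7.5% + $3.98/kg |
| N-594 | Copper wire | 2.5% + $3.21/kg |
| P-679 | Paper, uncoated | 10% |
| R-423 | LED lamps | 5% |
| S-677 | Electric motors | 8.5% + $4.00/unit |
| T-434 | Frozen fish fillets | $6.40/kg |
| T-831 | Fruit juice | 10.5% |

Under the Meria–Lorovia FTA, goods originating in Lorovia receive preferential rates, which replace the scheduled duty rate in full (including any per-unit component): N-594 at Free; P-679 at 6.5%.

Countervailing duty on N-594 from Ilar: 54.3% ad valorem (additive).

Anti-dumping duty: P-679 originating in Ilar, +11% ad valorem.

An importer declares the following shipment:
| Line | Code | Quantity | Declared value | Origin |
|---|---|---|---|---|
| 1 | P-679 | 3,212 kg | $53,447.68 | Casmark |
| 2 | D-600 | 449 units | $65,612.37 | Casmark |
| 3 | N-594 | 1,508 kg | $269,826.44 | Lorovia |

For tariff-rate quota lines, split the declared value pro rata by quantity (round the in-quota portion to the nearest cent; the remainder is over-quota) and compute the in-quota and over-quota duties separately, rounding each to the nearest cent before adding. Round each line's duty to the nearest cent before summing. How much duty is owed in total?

$12,855.85

Line 1 (P-679, Casmark, 3,212 kg, $53,447.68):
Base rate for P-679 is 10%.
P-679 has an FTA preferential rate, but origin Casmark is not Lorovia; base rate stands.
The additional-duty order on P-679 targets Ilar, not Casmark; it does not apply.
Duty = $53,447.68 × 10% = $5,344.77.
Line 2 (D-600, Casmark, 449 units, $65,612.37):
Code D-600 is under a tariff-rate quota (threshold 266 units). In-quota: 266 units at 3.5%; over-quota: 183 units at 23%.
Pro-rata value split: in-quota = $65,612.37 × 266/449 = $38,870.58; over-quota = $65,612.37 − $38,870.58 = $26,741.79.
In-quota duty = $38,870.58 × 3.5% = $1,360.47. Over-quota duty = $26,741.79 × 23% = $6,150.61.
Line duty = $1,360.47 + $6,150.61 = $7,511.08.
Line 3 (N-594, Lorovia, 1,508 kg, $269,826.44):
Base rate for N-594 is 2.5% + $3.21/kg.
Origin Lorovia qualifies under the Meria–Lorovia agreement and N-594 is covered: preferential rate Free applies instead.
The additional-duty order on N-594 targets Ilar, not Lorovia; it does not apply.
Duty = $269,826.44 × 0% = $0.00.
Total = $5,344.77 + $7,511.08 + $0.00 = $12,855.85.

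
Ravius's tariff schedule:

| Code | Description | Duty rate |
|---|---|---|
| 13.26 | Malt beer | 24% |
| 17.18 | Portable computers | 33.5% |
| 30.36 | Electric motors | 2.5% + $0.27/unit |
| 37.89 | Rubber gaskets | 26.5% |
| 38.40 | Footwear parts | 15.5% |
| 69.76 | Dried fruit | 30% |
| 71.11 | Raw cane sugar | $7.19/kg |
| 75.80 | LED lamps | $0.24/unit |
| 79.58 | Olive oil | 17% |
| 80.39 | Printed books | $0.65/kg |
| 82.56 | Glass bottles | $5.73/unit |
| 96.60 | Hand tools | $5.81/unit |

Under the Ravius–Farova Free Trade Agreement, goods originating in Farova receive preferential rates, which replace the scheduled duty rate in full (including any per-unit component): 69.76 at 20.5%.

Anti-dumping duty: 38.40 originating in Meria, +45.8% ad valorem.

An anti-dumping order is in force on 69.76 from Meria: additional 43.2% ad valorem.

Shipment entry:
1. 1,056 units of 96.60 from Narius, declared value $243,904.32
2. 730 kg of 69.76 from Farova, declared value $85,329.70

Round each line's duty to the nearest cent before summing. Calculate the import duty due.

Line 1 (96.60, Narius, 1,056 units, $243,904.32):
Base rate for 96.60 is $5.81/unit.
Duty = 1,056 × $5.81 = $6,135.36.
Line 2 (69.76, Farova, 730 kg, $85,329.70):
Base rate for 69.76 is 30%.
Origin Farova qualifies under the Ravius–Farova agreement and 69.76 is covered: preferential rate 20.5% applies instead.
The additional-duty order on 69.76 targets Meria, not Farova; it does not apply.
Duty = $85,329.70 × 20.5% = $17,492.59.
Total = $6,135.36 + $17,492.59 = $23,627.95.

$23,627.95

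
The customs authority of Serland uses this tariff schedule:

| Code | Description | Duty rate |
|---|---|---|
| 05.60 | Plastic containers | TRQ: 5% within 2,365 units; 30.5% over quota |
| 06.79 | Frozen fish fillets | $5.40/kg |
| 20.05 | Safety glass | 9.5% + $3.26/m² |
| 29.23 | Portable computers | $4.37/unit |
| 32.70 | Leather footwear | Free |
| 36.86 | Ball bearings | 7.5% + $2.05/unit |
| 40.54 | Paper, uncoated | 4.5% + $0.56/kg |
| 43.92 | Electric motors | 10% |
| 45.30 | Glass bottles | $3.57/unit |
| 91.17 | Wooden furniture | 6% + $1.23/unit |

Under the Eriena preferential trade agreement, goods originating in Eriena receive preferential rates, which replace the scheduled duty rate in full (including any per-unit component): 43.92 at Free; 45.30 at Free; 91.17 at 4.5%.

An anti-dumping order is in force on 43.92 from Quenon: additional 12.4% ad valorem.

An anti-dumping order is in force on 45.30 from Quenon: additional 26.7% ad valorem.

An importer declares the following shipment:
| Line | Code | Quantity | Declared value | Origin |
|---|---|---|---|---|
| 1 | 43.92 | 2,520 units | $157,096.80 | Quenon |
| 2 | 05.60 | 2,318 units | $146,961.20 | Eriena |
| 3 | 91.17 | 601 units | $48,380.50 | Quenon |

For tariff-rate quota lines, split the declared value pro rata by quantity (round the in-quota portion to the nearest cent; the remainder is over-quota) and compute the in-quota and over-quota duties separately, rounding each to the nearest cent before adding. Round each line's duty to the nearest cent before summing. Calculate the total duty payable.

$46,179.80

Line 1 (43.92, Quenon, 2,520 units, $157,096.80):
Base rate for 43.92 is 10%.
43.92 has an FTA preferential rate, but origin Quenon is not Eriena; base rate stands.
Additional duty on 43.92 from Quenon: +12.4%. Applied ad valorem rate: 10% + 12.4% = 22.4%.
Duty = $157,096.80 × 22.4% = $35,189.68.
Line 2 (05.60, Eriena, 2,318 units, $146,961.20):
Code 05.60 is under a tariff-rate quota (threshold 2,365 units). Quantity 2,318 units is within the quota, so the in-quota rate 5% applies to the full value.
Duty = $146,961.20 × 5% = $7,348.06.
Line 3 (91.17, Quenon, 601 units, $48,380.50):
Base rate for 91.17 is 6% + $1.23/unit.
91.17 has an FTA preferential rate, but origin Quenon is not Eriena; base rate stands.
Duty = $48,380.50 × 6% + 601 × $1.23 = $3,642.06.
Total = $35,189.68 + $7,348.06 + $3,642.06 = $46,179.80.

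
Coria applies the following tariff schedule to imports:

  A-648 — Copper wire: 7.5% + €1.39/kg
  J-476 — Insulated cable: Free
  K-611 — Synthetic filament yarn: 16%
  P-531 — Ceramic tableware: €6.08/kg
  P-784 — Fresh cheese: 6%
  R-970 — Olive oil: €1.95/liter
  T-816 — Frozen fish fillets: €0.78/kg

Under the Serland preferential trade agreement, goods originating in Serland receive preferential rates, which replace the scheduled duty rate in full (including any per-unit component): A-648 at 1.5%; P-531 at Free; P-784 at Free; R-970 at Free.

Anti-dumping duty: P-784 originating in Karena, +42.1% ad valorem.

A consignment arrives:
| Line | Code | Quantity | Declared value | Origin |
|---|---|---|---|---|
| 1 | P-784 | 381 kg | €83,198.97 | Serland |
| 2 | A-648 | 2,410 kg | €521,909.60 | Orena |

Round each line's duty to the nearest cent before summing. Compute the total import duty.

Line 1 (P-784, Serland, 381 kg, €83,198.97):
Base rate for P-784 is 6%.
Origin Serland qualifies under the Coria–Serland agreement and P-784 is covered: preferential rate Free applies instead.
The additional-duty order on P-784 targets Karena, not Serland; it does not apply.
Duty = €83,198.97 × 0% = €0.00.
Line 2 (A-648, Orena, 2,410 kg, €521,909.60):
Base rate for A-648 is 7.5% + €1.39/kg.
A-648 has an FTA preferential rate, but origin Orena is not Serland; base rate stands.
Duty = €521,909.60 × 7.5% + 2,410 × €1.39 = €42,493.12.
Total = €0.00 + €42,493.12 = €42,493.12.

€42,493.12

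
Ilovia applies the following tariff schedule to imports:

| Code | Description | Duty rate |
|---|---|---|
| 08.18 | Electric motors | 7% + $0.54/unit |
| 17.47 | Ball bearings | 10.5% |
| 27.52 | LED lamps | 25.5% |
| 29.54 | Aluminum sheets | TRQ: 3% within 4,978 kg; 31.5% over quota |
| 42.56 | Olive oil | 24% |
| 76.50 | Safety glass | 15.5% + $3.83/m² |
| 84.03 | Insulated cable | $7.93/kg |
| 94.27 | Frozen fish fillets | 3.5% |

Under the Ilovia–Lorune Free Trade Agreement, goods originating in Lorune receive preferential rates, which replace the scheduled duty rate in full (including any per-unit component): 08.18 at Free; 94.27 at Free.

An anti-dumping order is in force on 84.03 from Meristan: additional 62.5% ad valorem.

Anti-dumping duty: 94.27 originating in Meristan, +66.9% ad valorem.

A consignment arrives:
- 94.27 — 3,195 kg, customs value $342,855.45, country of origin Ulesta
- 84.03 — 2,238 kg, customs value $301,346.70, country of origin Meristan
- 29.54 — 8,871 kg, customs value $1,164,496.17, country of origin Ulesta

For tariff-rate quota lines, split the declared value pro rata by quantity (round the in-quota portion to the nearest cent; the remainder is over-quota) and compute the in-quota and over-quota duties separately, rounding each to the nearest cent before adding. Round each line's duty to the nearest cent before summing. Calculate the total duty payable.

Line 1 (94.27, Ulesta, 3,195 kg, $342,855.45):
Base rate for 94.27 is 3.5%.
94.27 has an FTA preferential rate, but origin Ulesta is not Lorune; base rate stands.
The additional-duty order on 94.27 targets Meristan, not Ulesta; it does not apply.
Duty = $342,855.45 × 3.5% = $11,999.94.
Line 2 (84.03, Meristan, 2,238 kg, $301,346.70):
Base rate for 84.03 is $7.93/kg.
Additional duty on 84.03 from Meristan: +62.5% ad valorem. Applied ad valorem rate = 62.5%.
Duty = $301,346.70 × 62.5% + 2,238 × $7.93 = $206,089.03.
Line 3 (29.54, Ulesta, 8,871 kg, $1,164,496.17):
Code 29.54 is under a tariff-rate quota (threshold 4,978 kg). In-quota: 4,978 kg at 3%; over-quota: 3,893 kg at 31.5%.
Pro-rata value split: in-quota = $1,164,496.17 × 4,978/8,871 = $653,462.06; over-quota = $1,164,496.17 − $653,462.06 = $511,034.11.
In-quota duty = $653,462.06 × 3% = $19,603.86. Over-quota duty = $511,034.11 × 31.5% = $160,975.74.
Line duty = $19,603.86 + $160,975.74 = $180,579.60.
Total = $11,999.94 + $206,089.03 + $180,579.60 = $398,668.57.

$398,668.57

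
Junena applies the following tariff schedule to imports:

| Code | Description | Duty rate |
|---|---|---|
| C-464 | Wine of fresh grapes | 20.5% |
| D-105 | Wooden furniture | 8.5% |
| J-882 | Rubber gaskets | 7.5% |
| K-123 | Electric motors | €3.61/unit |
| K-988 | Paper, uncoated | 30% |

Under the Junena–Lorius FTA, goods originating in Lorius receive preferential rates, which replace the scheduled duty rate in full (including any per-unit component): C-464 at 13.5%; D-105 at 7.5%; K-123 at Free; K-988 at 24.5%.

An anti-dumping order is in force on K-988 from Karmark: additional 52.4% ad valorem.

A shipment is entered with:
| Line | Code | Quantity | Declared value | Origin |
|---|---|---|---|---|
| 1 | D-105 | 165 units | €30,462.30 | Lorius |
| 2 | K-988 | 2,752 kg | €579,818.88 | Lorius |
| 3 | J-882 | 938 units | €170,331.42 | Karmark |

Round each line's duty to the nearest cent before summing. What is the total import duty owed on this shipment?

Line 1 (D-105, Lorius, 165 units, €30,462.30):
Base rate for D-105 is 8.5%.
Origin Lorius qualifies under the Junena–Lorius agreement and D-105 is covered: preferential rate 7.5% applies instead.
Duty = €30,462.30 × 7.5% = €2,284.67.
Line 2 (K-988, Lorius, 2,752 kg, €579,818.88):
Base rate for K-988 is 30%.
Origin Lorius qualifies under the Junena–Lorius agreement and K-988 is covered: preferential rate 24.5% applies instead.
The additional-duty order on K-988 targets Karmark, not Lorius; it does not apply.
Duty = €579,818.88 × 24.5% = €142,055.63.
Line 3 (J-882, Karmark, 938 units, €170,331.42):
Base rate for J-882 is 7.5%.
Duty = €170,331.42 × 7.5% = €12,774.86.
Total = €2,284.67 + €142,055.63 + €12,774.86 = €157,115.16.

€157,115.16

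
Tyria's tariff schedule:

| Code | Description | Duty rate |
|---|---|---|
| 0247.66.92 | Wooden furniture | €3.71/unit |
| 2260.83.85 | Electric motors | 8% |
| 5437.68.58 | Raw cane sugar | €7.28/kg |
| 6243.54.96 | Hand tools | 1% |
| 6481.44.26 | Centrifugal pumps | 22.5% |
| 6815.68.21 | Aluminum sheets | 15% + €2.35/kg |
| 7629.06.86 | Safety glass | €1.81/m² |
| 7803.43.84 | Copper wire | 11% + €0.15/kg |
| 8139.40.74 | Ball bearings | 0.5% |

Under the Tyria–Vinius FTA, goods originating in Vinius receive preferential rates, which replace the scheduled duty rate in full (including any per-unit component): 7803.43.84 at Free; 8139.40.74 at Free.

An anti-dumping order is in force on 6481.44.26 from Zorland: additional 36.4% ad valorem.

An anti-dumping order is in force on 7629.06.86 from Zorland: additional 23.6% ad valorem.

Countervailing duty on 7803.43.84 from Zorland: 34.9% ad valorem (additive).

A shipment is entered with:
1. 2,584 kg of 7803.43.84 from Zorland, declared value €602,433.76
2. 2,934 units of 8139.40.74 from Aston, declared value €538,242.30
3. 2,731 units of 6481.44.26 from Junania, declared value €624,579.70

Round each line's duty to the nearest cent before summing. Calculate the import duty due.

Line 1 (7803.43.84, Zorland, 2,584 kg, €602,433.76):
Base rate for 7803.43.84 is 11% + €0.15/kg.
7803.43.84 has an FTA preferential rate, but origin Zorland is not Vinius; base rate stands.
Additional duty on 7803.43.84 from Zorland: +34.9%. Applied ad valorem rate: 11% + 34.9% = 45.9%.
Duty = €602,433.76 × 45.9% + 2,584 × €0.15 = €276,904.70.
Line 2 (8139.40.74, Aston, 2,934 units, €538,242.30):
Base rate for 8139.40.74 is 0.5%.
8139.40.74 has an FTA preferential rate, but origin Aston is not Vinius; base rate stands.
Duty = €538,242.30 × 0.5% = €2,691.21.
Line 3 (6481.44.26, Junania, 2,731 units, €624,579.70):
Base rate for 6481.44.26 is 22.5%.
The additional-duty order on 6481.44.26 targets Zorland, not Junania; it does not apply.
Duty = €624,579.70 × 22.5% = €140,530.43.
Total = €276,904.70 + €2,691.21 + €140,530.43 = €420,126.34.

€420,126.34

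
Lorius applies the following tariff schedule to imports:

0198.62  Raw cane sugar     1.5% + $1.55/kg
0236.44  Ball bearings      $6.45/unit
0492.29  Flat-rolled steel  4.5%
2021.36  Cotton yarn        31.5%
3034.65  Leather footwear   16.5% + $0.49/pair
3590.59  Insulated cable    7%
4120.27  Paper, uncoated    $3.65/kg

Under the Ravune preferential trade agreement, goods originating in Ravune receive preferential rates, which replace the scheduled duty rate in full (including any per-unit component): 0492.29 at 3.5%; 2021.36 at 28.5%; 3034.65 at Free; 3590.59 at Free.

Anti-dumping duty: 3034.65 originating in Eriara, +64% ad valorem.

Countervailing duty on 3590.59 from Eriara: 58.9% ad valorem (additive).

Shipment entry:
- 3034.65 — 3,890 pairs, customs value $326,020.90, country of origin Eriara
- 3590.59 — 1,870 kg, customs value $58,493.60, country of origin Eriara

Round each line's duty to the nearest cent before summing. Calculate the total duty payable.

$302,900.20

Line 1 (3034.65, Eriara, 3,890 pairs, $326,020.90):
Base rate for 3034.65 is 16.5% + $0.49/pair.
3034.65 has an FTA preferential rate, but origin Eriara is not Ravune; base rate stands.
Additional duty on 3034.65 from Eriara: +64%. Applied ad valorem rate: 16.5% + 64% = 80.5%.
Duty = $326,020.90 × 80.5% + 3,890 × $0.49 = $264,352.92.
Line 2 (3590.59, Eriara, 1,870 kg, $58,493.60):
Base rate for 3590.59 is 7%.
3590.59 has an FTA preferential rate, but origin Eriara is not Ravune; base rate stands.
Additional duty on 3590.59 from Eriara: +58.9%. Applied ad valorem rate: 7% + 58.9% = 65.9%.
Duty = $58,493.60 × 65.9% = $38,547.28.
Total = $264,352.92 + $38,547.28 = $302,900.20.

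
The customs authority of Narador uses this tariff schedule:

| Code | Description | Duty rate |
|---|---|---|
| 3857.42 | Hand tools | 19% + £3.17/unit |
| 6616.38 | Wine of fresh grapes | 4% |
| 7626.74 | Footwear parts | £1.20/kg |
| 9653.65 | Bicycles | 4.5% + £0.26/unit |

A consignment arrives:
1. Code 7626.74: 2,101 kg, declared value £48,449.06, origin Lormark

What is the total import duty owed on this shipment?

£2,521.20

Line 1 (7626.74, Lormark, 2,101 kg, £48,449.06):
Base rate for 7626.74 is £1.20/kg.
Duty = 2,101 × £1.20 = £2,521.20.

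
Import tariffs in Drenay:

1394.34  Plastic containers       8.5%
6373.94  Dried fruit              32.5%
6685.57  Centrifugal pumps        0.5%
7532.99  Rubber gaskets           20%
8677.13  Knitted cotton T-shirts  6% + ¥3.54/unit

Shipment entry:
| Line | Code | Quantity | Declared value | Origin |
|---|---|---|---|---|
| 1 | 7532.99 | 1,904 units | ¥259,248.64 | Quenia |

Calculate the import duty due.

¥51,849.73

Line 1 (7532.99, Quenia, 1,904 units, ¥259,248.64):
Base rate for 7532.99 is 20%.
Duty = ¥259,248.64 × 20% = ¥51,849.73.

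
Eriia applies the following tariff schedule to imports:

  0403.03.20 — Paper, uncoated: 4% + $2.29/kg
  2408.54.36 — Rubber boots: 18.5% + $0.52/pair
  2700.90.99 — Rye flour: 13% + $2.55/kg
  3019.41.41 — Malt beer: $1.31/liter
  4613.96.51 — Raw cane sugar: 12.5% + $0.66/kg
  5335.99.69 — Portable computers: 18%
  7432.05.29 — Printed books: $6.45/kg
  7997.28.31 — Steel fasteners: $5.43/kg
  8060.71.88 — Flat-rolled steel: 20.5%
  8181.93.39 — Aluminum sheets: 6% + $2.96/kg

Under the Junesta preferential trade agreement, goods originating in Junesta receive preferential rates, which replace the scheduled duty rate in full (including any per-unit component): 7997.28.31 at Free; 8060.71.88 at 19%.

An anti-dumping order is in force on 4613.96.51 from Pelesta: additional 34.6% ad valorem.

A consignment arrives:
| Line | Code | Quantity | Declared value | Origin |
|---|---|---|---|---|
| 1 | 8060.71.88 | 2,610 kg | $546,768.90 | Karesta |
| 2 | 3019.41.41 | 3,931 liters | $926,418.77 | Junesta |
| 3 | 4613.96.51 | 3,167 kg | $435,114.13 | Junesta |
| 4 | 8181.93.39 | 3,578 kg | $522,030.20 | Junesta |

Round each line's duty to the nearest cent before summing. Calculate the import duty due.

$215,629.41

Line 1 (8060.71.88, Karesta, 2,610 kg, $546,768.90):
Base rate for 8060.71.88 is 20.5%.
8060.71.88 has an FTA preferential rate, but origin Karesta is not Junesta; base rate stands.
Duty = $546,768.90 × 20.5% = $112,087.62.
Line 2 (3019.41.41, Junesta, 3,931 liters, $926,418.77):
Base rate for 3019.41.41 is $1.31/liter.
Origin Junesta is the FTA partner but 3019.41.41 is not on the preference list; base rate stands.
Duty = 3,931 × $1.31 = $5,149.61.
Line 3 (4613.96.51, Junesta, 3,167 kg, $435,114.13):
Base rate for 4613.96.51 is 12.5% + $0.66/kg.
Origin Junesta is the FTA partner but 4613.96.51 is not on the preference list; base rate stands.
The additional-duty order on 4613.96.51 targets Pelesta, not Junesta; it does not apply.
Duty = $435,114.13 × 12.5% + 3,167 × $0.66 = $56,479.49.
Line 4 (8181.93.39, Junesta, 3,578 kg, $522,030.20):
Base rate for 8181.93.39 is 6% + $2.96/kg.
Origin Junesta is the FTA partner but 8181.93.39 is not on the preference list; base rate stands.
Duty = $522,030.20 × 6% + 3,578 × $2.96 = $41,912.69.
Total = $112,087.62 + $5,149.61 + $56,479.49 + $41,912.69 = $215,629.41.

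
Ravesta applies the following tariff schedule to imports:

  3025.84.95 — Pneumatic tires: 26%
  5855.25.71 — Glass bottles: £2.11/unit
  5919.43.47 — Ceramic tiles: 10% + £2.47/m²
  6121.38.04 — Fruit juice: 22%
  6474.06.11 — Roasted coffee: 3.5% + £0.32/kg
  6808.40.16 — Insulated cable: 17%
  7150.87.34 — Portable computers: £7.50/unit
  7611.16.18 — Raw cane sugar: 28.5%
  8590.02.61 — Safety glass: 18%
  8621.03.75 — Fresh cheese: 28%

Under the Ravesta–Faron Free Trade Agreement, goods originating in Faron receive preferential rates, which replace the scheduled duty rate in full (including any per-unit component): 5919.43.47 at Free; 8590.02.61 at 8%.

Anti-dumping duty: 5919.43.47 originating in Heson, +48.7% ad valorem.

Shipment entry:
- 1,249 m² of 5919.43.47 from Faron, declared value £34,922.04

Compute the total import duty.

Line 1 (5919.43.47, Faron, 1,249 m², £34,922.04):
Base rate for 5919.43.47 is 10% + £2.47/m².
Origin Faron qualifies under the Ravesta–Faron agreement and 5919.43.47 is covered: preferential rate Free applies instead.
The additional-duty order on 5919.43.47 targets Heson, not Faron; it does not apply.
Duty = £34,922.04 × 0% = £0.00.

£0.00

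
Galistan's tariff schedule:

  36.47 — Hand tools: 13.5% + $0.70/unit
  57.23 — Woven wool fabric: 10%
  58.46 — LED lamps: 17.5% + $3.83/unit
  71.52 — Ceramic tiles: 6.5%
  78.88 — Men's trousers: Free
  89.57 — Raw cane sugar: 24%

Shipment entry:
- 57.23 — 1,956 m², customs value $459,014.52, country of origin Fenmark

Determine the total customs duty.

Line 1 (57.23, Fenmark, 1,956 m², $459,014.52):
Base rate for 57.23 is 10%.
Duty = $459,014.52 × 10% = $45,901.45.

$45,901.45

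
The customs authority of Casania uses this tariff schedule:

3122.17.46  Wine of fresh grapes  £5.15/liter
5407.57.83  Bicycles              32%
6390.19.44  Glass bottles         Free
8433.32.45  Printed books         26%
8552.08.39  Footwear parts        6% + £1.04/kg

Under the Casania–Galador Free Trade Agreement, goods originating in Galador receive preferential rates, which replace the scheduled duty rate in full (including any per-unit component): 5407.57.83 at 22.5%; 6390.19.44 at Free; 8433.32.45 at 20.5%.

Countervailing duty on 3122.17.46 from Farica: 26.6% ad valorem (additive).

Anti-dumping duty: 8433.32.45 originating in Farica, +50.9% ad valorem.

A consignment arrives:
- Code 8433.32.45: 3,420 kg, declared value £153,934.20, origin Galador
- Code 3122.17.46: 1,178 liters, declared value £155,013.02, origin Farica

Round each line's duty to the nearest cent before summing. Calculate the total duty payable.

Line 1 (8433.32.45, Galador, 3,420 kg, £153,934.20):
Base rate for 8433.32.45 is 26%.
Origin Galador qualifies under the Casania–Galador agreement and 8433.32.45 is covered: preferential rate 20.5% applies instead.
The additional-duty order on 8433.32.45 targets Farica, not Galador; it does not apply.
Duty = £153,934.20 × 20.5% = £31,556.51.
Line 2 (3122.17.46, Farica, 1,178 liters, £155,013.02):
Base rate for 3122.17.46 is £5.15/liter.
Additional duty on 3122.17.46 from Farica: +26.6% ad valorem. Applied ad valorem rate = 26.6%.
Duty = £155,013.02 × 26.6% + 1,178 × £5.15 = £47,300.16.
Total = £31,556.51 + £47,300.16 = £78,856.67.

£78,856.67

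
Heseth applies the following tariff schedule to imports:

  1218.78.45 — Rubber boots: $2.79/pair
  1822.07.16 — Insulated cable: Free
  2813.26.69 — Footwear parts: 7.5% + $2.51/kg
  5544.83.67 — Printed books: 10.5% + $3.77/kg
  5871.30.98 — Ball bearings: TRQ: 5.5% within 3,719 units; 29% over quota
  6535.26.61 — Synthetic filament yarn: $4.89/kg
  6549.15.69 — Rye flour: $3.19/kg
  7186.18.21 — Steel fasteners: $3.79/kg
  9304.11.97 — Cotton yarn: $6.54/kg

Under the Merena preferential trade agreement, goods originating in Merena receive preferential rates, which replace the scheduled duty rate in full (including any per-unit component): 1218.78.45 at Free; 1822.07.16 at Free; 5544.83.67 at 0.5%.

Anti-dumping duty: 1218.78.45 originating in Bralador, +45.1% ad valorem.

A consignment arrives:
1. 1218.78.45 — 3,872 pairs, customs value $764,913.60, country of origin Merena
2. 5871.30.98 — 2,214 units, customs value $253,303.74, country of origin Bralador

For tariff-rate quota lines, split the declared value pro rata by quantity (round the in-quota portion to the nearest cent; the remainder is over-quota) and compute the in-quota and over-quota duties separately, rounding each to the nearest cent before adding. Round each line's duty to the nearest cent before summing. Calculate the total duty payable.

Line 1 (1218.78.45, Merena, 3,872 pairs, $764,913.60):
Base rate for 1218.78.45 is $2.79/pair.
Origin Merena qualifies under the Heseth–Merena agreement and 1218.78.45 is covered: preferential rate Free applies instead.
The additional-duty order on 1218.78.45 targets Bralador, not Merena; it does not apply.
Duty = $764,913.60 × 0% = $0.00.
Line 2 (5871.30.98, Bralador, 2,214 units, $253,303.74):
Code 5871.30.98 is under a tariff-rate quota (threshold 3,719 units). Quantity 2,214 units is within the quota, so the in-quota rate 5.5% applies to the full value.
Duty = $253,303.74 × 5.5% = $13,931.71.
Total = $0.00 + $13,931.71 = $13,931.71.

$13,931.71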